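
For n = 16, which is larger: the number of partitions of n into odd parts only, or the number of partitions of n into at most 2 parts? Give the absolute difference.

Partitions of 16 into odd parts only: 32.
Partitions of 16 into at most 2 parts: 9.
|32 − 9| = 23.

23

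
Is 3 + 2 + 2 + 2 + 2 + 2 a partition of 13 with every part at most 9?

The parts sum to 13, and the condition 'no summand exceeds 9' holds.

Yes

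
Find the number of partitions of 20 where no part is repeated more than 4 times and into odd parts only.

35

There are too many to list fully; the first 12 (by largest part) are:
19+1
17+3
17+1+1+1
15+5
15+3+1+1
13+7
13+5+1+1
13+3+3+1
13+3+1+1+1+1
11+9
11+7+1+1
11+5+3+1
…and 23 more, for 35 total.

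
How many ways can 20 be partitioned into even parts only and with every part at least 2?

42

There are too many to list fully; the first 12 (by largest part) are:
20
18 + 2
16 + 4
16 + 2 + 2
14 + 6
14 + 4 + 2
14 + 2 + 2 + 2
12 + 8
12 + 6 + 2
12 + 4 + 4
12 + 4 + 2 + 2
12 + 2 + 2 + 2 + 2
…and 30 more, for 42 total.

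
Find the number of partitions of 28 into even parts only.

135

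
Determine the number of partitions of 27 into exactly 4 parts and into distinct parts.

Counting exhaustively, 72 partitions satisfy the conditions.

72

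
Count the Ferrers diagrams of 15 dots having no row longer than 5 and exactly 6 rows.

They are:
5+5+2+1+1+1
5+4+3+1+1+1
5+4+2+2+1+1
5+3+3+2+1+1
5+3+2+2+2+1
5+2+2+2+2+2
4+4+4+1+1+1
4+4+3+2+1+1
4+4+2+2+2+1
4+3+3+3+1+1
4+3+3+2+2+1
4+3+2+2+2+2
3+3+3+3+2+1
3+3+3+2+2+2
Counting gives 14.

14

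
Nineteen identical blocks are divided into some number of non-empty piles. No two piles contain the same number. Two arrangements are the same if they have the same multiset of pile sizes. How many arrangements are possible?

A partial list (first 12 by largest part):
19
1+18
2+17
3+16
1+2+16
4+15
1+3+15
5+14
1+4+14
2+3+14
6+13
1+5+13
…and 42 more, for 54 total.

54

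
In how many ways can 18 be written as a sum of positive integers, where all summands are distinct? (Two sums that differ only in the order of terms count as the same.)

46

There are too many to list fully; the first 12 (by largest part) are:
18
1 + 17
2 + 16
3 + 15
1 + 2 + 15
4 + 14
1 + 3 + 14
5 + 13
1 + 4 + 13
2 + 3 + 13
6 + 12
1 + 5 + 12
…and 34 more, for 46 total.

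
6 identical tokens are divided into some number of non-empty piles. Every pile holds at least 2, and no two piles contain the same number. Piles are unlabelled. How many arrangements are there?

2

Listing the qualifying partitions of 6:
6
2,4
That's 2 in total.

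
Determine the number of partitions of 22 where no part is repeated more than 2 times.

Counting exhaustively, 297 partitions satisfy the conditions.

297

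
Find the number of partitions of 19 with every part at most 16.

Counting exhaustively, 486 partitions satisfy the conditions.

486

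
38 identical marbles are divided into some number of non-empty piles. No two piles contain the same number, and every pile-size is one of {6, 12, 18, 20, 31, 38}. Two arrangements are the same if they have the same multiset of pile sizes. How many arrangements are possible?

The partitions of 38 that satisfy the conditions:
38
20 + 18
20 + 12 + 6

3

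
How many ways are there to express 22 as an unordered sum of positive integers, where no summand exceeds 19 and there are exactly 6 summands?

136

Enumerating by decreasing first part gives 136 partitions in all.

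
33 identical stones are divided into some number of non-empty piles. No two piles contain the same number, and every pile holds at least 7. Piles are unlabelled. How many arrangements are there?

Enumerating:
33
26+7
25+8
24+9
23+10
22+11
21+12
20+13
19+14
18+15
18+8+7
17+16
17+9+7
16+10+7
16+9+8
15+11+7
15+10+8
14+12+7
14+11+8
14+10+9
13+12+8
13+11+9
12+11+10
That's 23 in total.

23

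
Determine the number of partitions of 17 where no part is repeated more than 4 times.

Counting exhaustively, 205 partitions satisfy the conditions.

205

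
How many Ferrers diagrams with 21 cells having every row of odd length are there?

There are 76 such partitions.

76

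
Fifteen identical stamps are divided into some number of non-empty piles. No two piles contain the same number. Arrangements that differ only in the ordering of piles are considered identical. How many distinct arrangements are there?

27

A partial list (first 12 by largest part):
15
14+1
13+2
12+3
12+2+1
11+4
11+3+1
10+5
10+4+1
10+3+2
9+6
9+5+1
…and 15 more, for 27 total.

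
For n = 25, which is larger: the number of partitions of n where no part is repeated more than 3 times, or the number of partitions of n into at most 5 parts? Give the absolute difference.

499

Partitions of 25 where no part is repeated more than 3 times: 876.
Partitions of 25 into at most 5 parts: 377.
|876 − 377| = 499.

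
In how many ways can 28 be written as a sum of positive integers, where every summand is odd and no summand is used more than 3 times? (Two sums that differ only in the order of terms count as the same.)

78

Direct enumeration gives 78 partitions.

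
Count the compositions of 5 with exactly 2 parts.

4

Place 1 bars in the 4 internal gaps of a row of 5 dots: C(4,1) = 4.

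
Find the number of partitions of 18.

385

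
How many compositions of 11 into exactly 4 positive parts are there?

120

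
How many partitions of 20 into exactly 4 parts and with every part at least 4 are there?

5

Enumerating:
8, 4, 4, 4
7, 5, 4, 4
6, 6, 4, 4
6, 5, 5, 4
5, 5, 5, 5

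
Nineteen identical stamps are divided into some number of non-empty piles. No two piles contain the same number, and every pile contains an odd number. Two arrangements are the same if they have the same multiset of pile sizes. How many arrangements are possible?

Listing the qualifying partitions of 19:
19
15 + 3 + 1
13 + 5 + 1
11 + 7 + 1
11 + 5 + 3
9 + 7 + 3

6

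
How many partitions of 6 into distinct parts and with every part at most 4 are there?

2

Enumerating:
2, 4
1, 2, 3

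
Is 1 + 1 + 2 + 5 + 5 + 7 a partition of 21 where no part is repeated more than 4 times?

Yes

The parts sum to 21, and the condition 'no summand is used more than 4 times' holds.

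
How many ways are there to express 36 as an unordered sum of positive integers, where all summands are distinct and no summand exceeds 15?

Systematic enumeration (by largest part, then next-largest, …) yields 308.

308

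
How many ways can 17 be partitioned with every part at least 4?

12

Listing the qualifying partitions of 17:
17
13,4
12,5
11,6
10,7
9,8
9,4,4
8,5,4
7,6,4
7,5,5
6,6,5
5,4,4,4
Counting gives 12.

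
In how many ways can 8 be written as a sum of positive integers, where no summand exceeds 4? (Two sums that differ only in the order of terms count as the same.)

The partitions of 8 that satisfy the conditions:
4, 4
1, 3, 4
2, 2, 4
1, 1, 2, 4
1, 1, 1, 1, 4
2, 3, 3
1, 1, 3, 3
1, 2, 2, 3
1, 1, 1, 2, 3
1, 1, 1, 1, 1, 3
2, 2, 2, 2
1, 1, 2, 2, 2
1, 1, 1, 1, 2, 2
1, 1, 1, 1, 1, 1, 2
1, 1, 1, 1, 1, 1, 1, 1
That's 15 in total.

15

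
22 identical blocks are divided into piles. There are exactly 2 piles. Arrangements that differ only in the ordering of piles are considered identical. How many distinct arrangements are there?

They are:
21,1
20,2
19,3
18,4
17,5
16,6
15,7
14,8
13,9
12,10
11,11
Counting gives 11.

11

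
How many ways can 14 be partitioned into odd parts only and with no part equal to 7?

They are:
13,1
11,3
11,1,1,1
9,5
9,3,1,1
9,1,1,1,1,1
5,5,3,1
5,5,1,1,1,1
5,3,3,3
5,3,3,1,1,1
5,3,1,1,1,1,1,1
5,1,1,1,1,1,1,1,1,1
3,3,3,3,1,1
3,3,3,1,1,1,1,1
3,3,1,1,1,1,1,1,1,1
3,1,1,1,1,1,1,1,1,1,1,1
1,1,1,1,1,1,1,1,1,1,1,1,1,1
Counting gives 17.

17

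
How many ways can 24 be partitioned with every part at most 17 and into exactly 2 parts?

6

The partitions of 24 that satisfy the conditions:
7 + 17
8 + 16
9 + 15
10 + 14
11 + 13
12 + 12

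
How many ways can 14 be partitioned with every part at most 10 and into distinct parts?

Enumerating:
10 + 4
10 + 3 + 1
9 + 5
9 + 4 + 1
9 + 3 + 2
8 + 6
8 + 5 + 1
8 + 4 + 2
8 + 3 + 2 + 1
7 + 6 + 1
7 + 5 + 2
7 + 4 + 3
7 + 4 + 2 + 1
6 + 5 + 3
6 + 5 + 2 + 1
6 + 4 + 3 + 1
5 + 4 + 3 + 2
That's 17 in total.

17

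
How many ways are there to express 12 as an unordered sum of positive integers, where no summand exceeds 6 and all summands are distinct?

5

Listing the qualifying partitions of 12:
1, 5, 6
2, 4, 6
1, 2, 3, 6
3, 4, 5
1, 2, 4, 5
Counting gives 5.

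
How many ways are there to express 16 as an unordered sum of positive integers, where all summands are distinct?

32

A partial list (first 12 by largest part):
16
15+1
14+2
13+3
13+2+1
12+4
12+3+1
11+5
11+4+1
11+3+2
10+6
10+5+1
…and 20 more, for 32 total.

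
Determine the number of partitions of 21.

Enumerating by decreasing first part gives 792 partitions in all.

792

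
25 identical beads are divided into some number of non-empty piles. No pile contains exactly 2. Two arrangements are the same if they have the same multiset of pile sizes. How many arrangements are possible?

Counting exhaustively, 703 partitions satisfy the conditions.

703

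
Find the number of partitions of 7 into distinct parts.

5

The partitions of 7 that satisfy the conditions:
7
6+1
5+2
4+3
4+2+1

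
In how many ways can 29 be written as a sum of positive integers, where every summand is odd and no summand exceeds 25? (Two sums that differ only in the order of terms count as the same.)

254

Enumerating by decreasing first part gives 254 partitions in all.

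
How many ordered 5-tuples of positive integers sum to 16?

A composition of 16 into 5 positive parts is chosen by placing 4 dividers among the 15 gaps between 16 units: C(15,4) = 1365.

1365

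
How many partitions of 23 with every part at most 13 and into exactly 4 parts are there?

71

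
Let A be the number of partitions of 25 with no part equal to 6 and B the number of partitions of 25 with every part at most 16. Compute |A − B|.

Partitions of 25 with no part equal to 6: 1468.
Partitions of 25 with every part at most 16: 1891.
|1468 − 1891| = 423.

423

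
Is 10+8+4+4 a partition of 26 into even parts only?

The parts sum to 26, and the condition 'every summand is even' holds.

Yes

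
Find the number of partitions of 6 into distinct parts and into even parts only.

2

Listing the qualifying partitions of 6:
6
2,4
That's 2 in total.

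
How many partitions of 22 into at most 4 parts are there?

There are 136 such partitions.

136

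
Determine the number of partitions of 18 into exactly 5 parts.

57

A partial list (first 12 by largest part):
14+1+1+1+1
13+2+1+1+1
12+3+1+1+1
12+2+2+1+1
11+4+1+1+1
11+3+2+1+1
11+2+2+2+1
10+5+1+1+1
10+4+2+1+1
10+3+3+1+1
10+3+2+2+1
10+2+2+2+2
…and 45 more, for 57 total.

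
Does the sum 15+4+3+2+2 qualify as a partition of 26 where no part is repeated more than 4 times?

Yes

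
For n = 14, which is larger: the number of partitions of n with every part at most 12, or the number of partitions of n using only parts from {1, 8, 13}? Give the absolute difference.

Partitions of 14 with every part at most 12: 133.
Partitions of 14 using only parts from {1, 8, 13}: 3.
|133 − 3| = 130.

130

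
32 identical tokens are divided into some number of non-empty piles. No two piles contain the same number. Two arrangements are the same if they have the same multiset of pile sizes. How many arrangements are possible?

390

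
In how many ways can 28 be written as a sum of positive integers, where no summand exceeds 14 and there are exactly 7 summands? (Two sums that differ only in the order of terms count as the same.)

There are 392 such partitions.

392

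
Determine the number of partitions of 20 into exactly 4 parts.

64

There are too many to list fully; the first 12 (by largest part) are:
1+1+1+17
1+1+2+16
1+1+3+15
1+2+2+15
1+1+4+14
1+2+3+14
2+2+2+14
1+1+5+13
1+2+4+13
1+3+3+13
2+2+3+13
1+1+6+12
…and 52 more, for 64 total.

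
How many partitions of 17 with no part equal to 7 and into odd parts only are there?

28

A partial list (first 12 by largest part):
17
1,1,15
1,3,13
1,1,1,1,13
1,5,11
3,3,11
1,1,1,3,11
1,1,1,1,1,1,11
3,5,9
1,1,1,5,9
1,1,3,3,9
1,1,1,1,1,3,9
…and 16 more, for 28 total.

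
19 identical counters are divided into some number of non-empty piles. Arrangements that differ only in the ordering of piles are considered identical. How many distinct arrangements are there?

There are 490 such partitions.

490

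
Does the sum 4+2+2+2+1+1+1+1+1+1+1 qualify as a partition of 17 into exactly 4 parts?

No

The parts sum to 17, and the condition 'there are exactly 4 summands' is violated.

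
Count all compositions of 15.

16384

There are 14 gaps and each independently is a cut or not, giving 2^14 = 16384.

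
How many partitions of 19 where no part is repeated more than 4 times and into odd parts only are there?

30

There are too many to list fully; the first 12 (by largest part) are:
19
17 + 1 + 1
15 + 3 + 1
15 + 1 + 1 + 1 + 1
13 + 5 + 1
13 + 3 + 3
13 + 3 + 1 + 1 + 1
11 + 7 + 1
11 + 5 + 3
11 + 5 + 1 + 1 + 1
11 + 3 + 3 + 1 + 1
9 + 9 + 1
…and 18 more, for 30 total.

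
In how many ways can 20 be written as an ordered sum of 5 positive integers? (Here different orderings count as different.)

3876

Place 4 bars in the 19 internal gaps of a row of 20 dots: C(19,4) = 3876.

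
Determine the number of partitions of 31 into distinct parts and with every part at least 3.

103

A full systematic count gives 103.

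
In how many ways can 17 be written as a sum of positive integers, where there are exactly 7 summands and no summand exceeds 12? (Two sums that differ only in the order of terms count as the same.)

38

A partial list (first 12 by largest part):
11,1,1,1,1,1,1
10,2,1,1,1,1,1
9,3,1,1,1,1,1
9,2,2,1,1,1,1
8,4,1,1,1,1,1
8,3,2,1,1,1,1
8,2,2,2,1,1,1
7,5,1,1,1,1,1
7,4,2,1,1,1,1
7,3,3,1,1,1,1
7,3,2,2,1,1,1
7,2,2,2,2,1,1
…and 26 more, for 38 total.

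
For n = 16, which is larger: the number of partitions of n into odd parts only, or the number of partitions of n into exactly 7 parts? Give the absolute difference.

Partitions of 16 into odd parts only: 32.
Partitions of 16 into exactly 7 parts: 28.
|32 − 28| = 4.

4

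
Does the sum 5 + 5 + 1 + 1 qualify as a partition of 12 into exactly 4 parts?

Yes

The parts sum to 12, and the condition 'there are exactly 4 summands' holds.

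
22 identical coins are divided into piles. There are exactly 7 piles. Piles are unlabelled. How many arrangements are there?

131

Enumerating by decreasing first part gives 131 partitions in all.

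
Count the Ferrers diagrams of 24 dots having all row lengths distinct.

Direct enumeration gives 122 partitions.

122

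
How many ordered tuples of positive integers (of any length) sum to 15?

16384

There are 14 gaps and each independently is a cut or not, giving 2^14 = 16384.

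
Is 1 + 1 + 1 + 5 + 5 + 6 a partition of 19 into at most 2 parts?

No

The parts sum to 19, and the condition 'there are at most 2 summands' is violated.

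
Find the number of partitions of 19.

490

Enumerating by decreasing first part gives 490 partitions in all.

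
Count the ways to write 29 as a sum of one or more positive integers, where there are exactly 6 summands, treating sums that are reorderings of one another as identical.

454

A full systematic count gives 454.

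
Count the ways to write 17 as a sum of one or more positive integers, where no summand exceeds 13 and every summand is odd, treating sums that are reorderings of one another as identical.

A partial list (first 12 by largest part):
13 + 3 + 1
13 + 1 + 1 + 1 + 1
11 + 5 + 1
11 + 3 + 3
11 + 3 + 1 + 1 + 1
11 + 1 + 1 + 1 + 1 + 1 + 1
9 + 7 + 1
9 + 5 + 3
9 + 5 + 1 + 1 + 1
9 + 3 + 3 + 1 + 1
9 + 3 + 1 + 1 + 1 + 1 + 1
9 + 1 + 1 + 1 + 1 + 1 + 1 + 1 + 1
…and 24 more, for 36 total.

36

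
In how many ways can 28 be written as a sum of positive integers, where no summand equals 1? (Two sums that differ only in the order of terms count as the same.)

Enumerating by decreasing first part gives 708 partitions in all.

708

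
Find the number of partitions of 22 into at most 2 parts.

Listing the qualifying partitions of 22:
22
1+21
2+20
3+19
4+18
5+17
6+16
7+15
8+14
9+13
10+12
11+11
Counting gives 12.

12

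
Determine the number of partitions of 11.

A partial list (first 12 by largest part):
11
10+1
9+2
9+1+1
8+3
8+2+1
8+1+1+1
7+4
7+3+1
7+2+2
7+2+1+1
7+1+1+1+1
…and 44 more, for 56 total.

56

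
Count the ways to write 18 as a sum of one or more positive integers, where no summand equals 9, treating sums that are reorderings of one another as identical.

355

Counting exhaustively, 355 partitions satisfy the conditions.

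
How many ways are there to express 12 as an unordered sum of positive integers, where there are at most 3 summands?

They are:
12
11, 1
10, 2
10, 1, 1
9, 3
9, 2, 1
8, 4
8, 3, 1
8, 2, 2
7, 5
7, 4, 1
7, 3, 2
6, 6
6, 5, 1
6, 4, 2
6, 3, 3
5, 5, 2
5, 4, 3
4, 4, 4
That's 19 in total.

19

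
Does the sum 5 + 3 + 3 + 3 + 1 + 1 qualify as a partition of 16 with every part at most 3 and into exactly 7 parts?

No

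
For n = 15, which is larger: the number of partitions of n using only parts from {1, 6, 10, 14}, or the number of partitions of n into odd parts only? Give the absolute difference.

Partitions of 15 using only parts from {1, 6, 10, 14}: 5.
Partitions of 15 into odd parts only: 27.
|5 − 27| = 22.

22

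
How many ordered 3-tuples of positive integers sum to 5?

A composition of 5 into 3 positive parts is chosen by placing 2 dividers among the 4 gaps between 5 units: C(4,2) = 6.

6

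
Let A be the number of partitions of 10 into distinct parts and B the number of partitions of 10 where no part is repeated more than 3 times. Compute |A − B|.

19

Partitions of 10 into distinct parts: 10.
Partitions of 10 where no part is repeated more than 3 times: 29.
|10 − 29| = 19.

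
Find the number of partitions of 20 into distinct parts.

64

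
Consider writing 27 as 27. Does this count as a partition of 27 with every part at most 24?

No

The parts sum to 27, and the condition 'no summand exceeds 24' is violated.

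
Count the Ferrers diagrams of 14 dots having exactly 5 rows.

They are:
1, 1, 1, 1, 10
1, 1, 1, 2, 9
1, 1, 1, 3, 8
1, 1, 2, 2, 8
1, 1, 1, 4, 7
1, 1, 2, 3, 7
1, 2, 2, 2, 7
1, 1, 1, 5, 6
1, 1, 2, 4, 6
1, 1, 3, 3, 6
1, 2, 2, 3, 6
2, 2, 2, 2, 6
1, 1, 2, 5, 5
1, 1, 3, 4, 5
1, 2, 2, 4, 5
1, 2, 3, 3, 5
2, 2, 2, 3, 5
1, 1, 4, 4, 4
1, 2, 3, 4, 4
2, 2, 2, 4, 4
1, 3, 3, 3, 4
2, 2, 3, 3, 4
2, 3, 3, 3, 3

23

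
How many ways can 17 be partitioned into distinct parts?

There are too many to list fully; the first 12 (by largest part) are:
17
16,1
15,2
14,3
14,2,1
13,4
13,3,1
12,5
12,4,1
12,3,2
11,6
11,5,1
…and 26 more, for 38 total.

38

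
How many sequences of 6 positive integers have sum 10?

126

By stars and bars with positive parts, the count is C(9,5) = 126.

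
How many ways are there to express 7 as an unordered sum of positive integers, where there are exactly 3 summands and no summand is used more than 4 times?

Enumerating:
1+1+5
1+2+4
1+3+3
2+2+3
Counting gives 4.

4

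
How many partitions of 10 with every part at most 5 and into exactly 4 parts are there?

7

The partitions of 10 that satisfy the conditions:
5, 3, 1, 1
5, 2, 2, 1
4, 4, 1, 1
4, 3, 2, 1
4, 2, 2, 2
3, 3, 3, 1
3, 3, 2, 2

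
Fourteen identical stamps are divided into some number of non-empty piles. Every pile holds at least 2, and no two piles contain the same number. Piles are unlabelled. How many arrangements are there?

12

They are:
14
12+2
11+3
10+4
9+5
9+3+2
8+6
8+4+2
7+5+2
7+4+3
6+5+3
5+4+3+2
That's 12 in total.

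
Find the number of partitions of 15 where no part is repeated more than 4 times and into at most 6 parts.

107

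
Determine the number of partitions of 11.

There are too many to list fully; the first 12 (by largest part) are:
11
10,1
9,2
9,1,1
8,3
8,2,1
8,1,1,1
7,4
7,3,1
7,2,2
7,2,1,1
7,1,1,1,1
…and 44 more, for 56 total.

56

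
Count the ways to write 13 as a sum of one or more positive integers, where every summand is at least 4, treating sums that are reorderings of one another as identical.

5

Listing the qualifying partitions of 13:
13
9,4
8,5
7,6
5,4,4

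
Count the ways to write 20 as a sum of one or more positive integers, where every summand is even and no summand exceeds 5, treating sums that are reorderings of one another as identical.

6

The partitions of 20 that satisfy the conditions:
4 + 4 + 4 + 4 + 4
4 + 4 + 4 + 4 + 2 + 2
4 + 4 + 4 + 2 + 2 + 2 + 2
4 + 4 + 2 + 2 + 2 + 2 + 2 + 2
4 + 2 + 2 + 2 + 2 + 2 + 2 + 2 + 2
2 + 2 + 2 + 2 + 2 + 2 + 2 + 2 + 2 + 2
Counting gives 6.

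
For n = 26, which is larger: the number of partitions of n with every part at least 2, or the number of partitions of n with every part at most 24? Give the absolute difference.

Partitions of 26 with every part at least 2: 478.
Partitions of 26 with every part at most 24: 2434.
|478 − 2434| = 1956.

1956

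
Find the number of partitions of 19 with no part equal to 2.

Systematic enumeration (by largest part, then next-largest, …) yields 193.

193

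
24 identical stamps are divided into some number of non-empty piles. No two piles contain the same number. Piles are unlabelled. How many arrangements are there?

122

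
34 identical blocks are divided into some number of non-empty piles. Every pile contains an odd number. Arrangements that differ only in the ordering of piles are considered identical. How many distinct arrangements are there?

Systematic enumeration (by largest part, then next-largest, …) yields 512.

512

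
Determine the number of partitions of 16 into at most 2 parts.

The partitions of 16 that satisfy the conditions:
16
1 + 15
2 + 14
3 + 13
4 + 12
5 + 11
6 + 10
7 + 9
8 + 8
Counting gives 9.

9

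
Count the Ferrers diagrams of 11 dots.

There are too many to list fully; the first 12 (by largest part) are:
11
10+1
9+2
9+1+1
8+3
8+2+1
8+1+1+1
7+4
7+3+1
7+2+2
7+2+1+1
7+1+1+1+1
…and 44 more, for 56 total.

56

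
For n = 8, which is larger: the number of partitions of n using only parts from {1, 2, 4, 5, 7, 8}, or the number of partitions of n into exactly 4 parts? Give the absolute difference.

8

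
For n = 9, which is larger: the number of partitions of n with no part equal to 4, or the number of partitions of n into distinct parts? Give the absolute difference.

15

Partitions of 9 with no part equal to 4: 23.
Partitions of 9 into distinct parts: 8.
|23 − 8| = 15.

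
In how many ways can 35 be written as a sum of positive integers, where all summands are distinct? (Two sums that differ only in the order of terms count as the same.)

585

A full systematic count gives 585.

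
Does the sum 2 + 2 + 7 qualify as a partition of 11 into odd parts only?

No

The parts sum to 11, and the condition 'every summand is odd' is violated.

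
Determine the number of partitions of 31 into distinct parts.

340

A full systematic count gives 340.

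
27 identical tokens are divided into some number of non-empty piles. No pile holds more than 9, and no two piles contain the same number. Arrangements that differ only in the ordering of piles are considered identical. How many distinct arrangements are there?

Enumerating:
9 + 8 + 7 + 3
9 + 8 + 7 + 2 + 1
9 + 8 + 6 + 4
9 + 8 + 6 + 3 + 1
9 + 8 + 5 + 4 + 1
9 + 8 + 5 + 3 + 2
9 + 8 + 4 + 3 + 2 + 1
9 + 7 + 6 + 5
9 + 7 + 6 + 4 + 1
9 + 7 + 6 + 3 + 2
9 + 7 + 5 + 4 + 2
9 + 7 + 5 + 3 + 2 + 1
9 + 6 + 5 + 4 + 3
9 + 6 + 5 + 4 + 2 + 1
8 + 7 + 6 + 5 + 1
8 + 7 + 6 + 4 + 2
8 + 7 + 6 + 3 + 2 + 1
8 + 7 + 5 + 4 + 3
8 + 7 + 5 + 4 + 2 + 1
8 + 6 + 5 + 4 + 3 + 1
7 + 6 + 5 + 4 + 3 + 2

21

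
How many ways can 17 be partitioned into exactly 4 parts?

A partial list (first 12 by largest part):
1,1,1,14
1,1,2,13
1,1,3,12
1,2,2,12
1,1,4,11
1,2,3,11
2,2,2,11
1,1,5,10
1,2,4,10
1,3,3,10
2,2,3,10
1,1,6,9
…and 27 more, for 39 total.

39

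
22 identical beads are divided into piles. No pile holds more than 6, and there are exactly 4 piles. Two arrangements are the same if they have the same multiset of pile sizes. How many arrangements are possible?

Listing the qualifying partitions of 22:
6 + 6 + 6 + 4
6 + 6 + 5 + 5
That's 2 in total.

2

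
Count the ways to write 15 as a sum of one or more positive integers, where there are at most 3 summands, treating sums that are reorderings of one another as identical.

27

There are too many to list fully; the first 12 (by largest part) are:
15
14 + 1
13 + 2
13 + 1 + 1
12 + 3
12 + 2 + 1
11 + 4
11 + 3 + 1
11 + 2 + 2
10 + 5
10 + 4 + 1
10 + 3 + 2
…and 15 more, for 27 total.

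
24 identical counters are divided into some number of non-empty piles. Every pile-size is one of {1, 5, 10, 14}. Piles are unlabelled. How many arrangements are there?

They are:
14+10
14+5+5
14+5+1+1+1+1+1
14+1+1+1+1+1+1+1+1+1+1
10+10+1+1+1+1
10+5+5+1+1+1+1
10+5+1+1+1+1+1+1+1+1+1
10+1+1+1+1+1+1+1+1+1+1+1+1+1+1
5+5+5+5+1+1+1+1
5+5+5+1+1+1+1+1+1+1+1+1
5+5+1+1+1+1+1+1+1+1+1+1+1+1+1+1
5+1+1+1+1+1+1+1+1+1+1+1+1+1+1+1+1+1+1+1
1+1+1+1+1+1+1+1+1+1+1+1+1+1+1+1+1+1+1+1+1+1+1+1
Counting gives 13.

13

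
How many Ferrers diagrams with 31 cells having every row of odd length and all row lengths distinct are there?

20

Enumerating:
31
27+3+1
25+5+1
23+7+1
23+5+3
21+9+1
21+7+3
19+11+1
19+9+3
19+7+5
17+13+1
17+11+3
17+9+5
15+13+3
15+11+5
15+9+7
15+7+5+3+1
13+11+7
13+9+5+3+1
11+9+7+3+1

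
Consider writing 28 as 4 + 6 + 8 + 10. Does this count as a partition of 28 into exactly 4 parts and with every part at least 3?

The parts sum to 28, and the condition 'there are exactly 4 summands' holds; the condition 'every summand is at least 3' holds.

Yes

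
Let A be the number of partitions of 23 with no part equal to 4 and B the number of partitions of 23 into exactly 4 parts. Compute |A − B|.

Partitions of 23 with no part equal to 4: 765.
Partitions of 23 into exactly 4 parts: 94.
|765 − 94| = 671.

671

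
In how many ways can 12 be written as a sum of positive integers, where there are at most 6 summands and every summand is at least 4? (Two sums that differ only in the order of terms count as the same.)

The partitions of 12 that satisfy the conditions:
12
8+4
7+5
6+6
4+4+4

5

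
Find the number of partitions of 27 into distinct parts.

192

Direct enumeration gives 192 partitions.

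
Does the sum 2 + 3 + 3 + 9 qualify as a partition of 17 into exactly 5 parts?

The parts sum to 17, and the condition 'there are exactly 5 summands' is violated.

No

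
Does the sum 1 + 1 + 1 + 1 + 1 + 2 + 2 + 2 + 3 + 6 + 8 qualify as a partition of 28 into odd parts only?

The parts sum to 28, and the condition 'every summand is odd' is violated.

No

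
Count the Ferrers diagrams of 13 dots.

101

Systematic enumeration (by largest part, then next-largest, …) yields 101.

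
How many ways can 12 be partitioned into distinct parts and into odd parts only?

3

Listing the qualifying partitions of 12:
11 + 1
9 + 3
7 + 5
Counting gives 3.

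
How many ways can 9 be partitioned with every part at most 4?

The partitions of 9 that satisfy the conditions:
1, 4, 4
2, 3, 4
1, 1, 3, 4
1, 2, 2, 4
1, 1, 1, 2, 4
1, 1, 1, 1, 1, 4
3, 3, 3
1, 2, 3, 3
1, 1, 1, 3, 3
2, 2, 2, 3
1, 1, 2, 2, 3
1, 1, 1, 1, 2, 3
1, 1, 1, 1, 1, 1, 3
1, 2, 2, 2, 2
1, 1, 1, 2, 2, 2
1, 1, 1, 1, 1, 2, 2
1, 1, 1, 1, 1, 1, 1, 2
1, 1, 1, 1, 1, 1, 1, 1, 1
That's 18 in total.

18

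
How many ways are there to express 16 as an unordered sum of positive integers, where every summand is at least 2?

55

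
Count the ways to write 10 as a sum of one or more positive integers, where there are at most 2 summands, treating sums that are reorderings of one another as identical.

Enumerating:
10
9,1
8,2
7,3
6,4
5,5

6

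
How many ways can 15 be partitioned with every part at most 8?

Direct enumeration gives 146 partitions.

146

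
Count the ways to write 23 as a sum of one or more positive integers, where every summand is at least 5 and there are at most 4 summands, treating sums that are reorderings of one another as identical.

21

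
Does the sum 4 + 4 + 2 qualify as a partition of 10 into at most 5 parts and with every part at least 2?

The parts sum to 10, and the condition 'there are at most 5 summands' holds; the condition 'every summand is at least 2' holds.

Yes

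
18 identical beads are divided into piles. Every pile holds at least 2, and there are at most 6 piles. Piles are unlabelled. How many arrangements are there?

80

There are 80 such partitions.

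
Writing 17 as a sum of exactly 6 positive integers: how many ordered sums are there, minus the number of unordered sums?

4324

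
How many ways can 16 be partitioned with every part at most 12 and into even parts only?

Enumerating:
12, 4
12, 2, 2
10, 6
10, 4, 2
10, 2, 2, 2
8, 8
8, 6, 2
8, 4, 4
8, 4, 2, 2
8, 2, 2, 2, 2
6, 6, 4
6, 6, 2, 2
6, 4, 4, 2
6, 4, 2, 2, 2
6, 2, 2, 2, 2, 2
4, 4, 4, 4
4, 4, 4, 2, 2
4, 4, 2, 2, 2, 2
4, 2, 2, 2, 2, 2, 2
2, 2, 2, 2, 2, 2, 2, 2
That's 20 in total.

20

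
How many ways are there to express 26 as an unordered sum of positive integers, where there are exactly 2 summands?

13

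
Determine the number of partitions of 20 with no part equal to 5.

451

Direct enumeration gives 451 partitions.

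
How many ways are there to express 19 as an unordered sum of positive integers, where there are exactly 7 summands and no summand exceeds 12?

64

A partial list (first 12 by largest part):
12 + 2 + 1 + 1 + 1 + 1 + 1
11 + 3 + 1 + 1 + 1 + 1 + 1
11 + 2 + 2 + 1 + 1 + 1 + 1
10 + 4 + 1 + 1 + 1 + 1 + 1
10 + 3 + 2 + 1 + 1 + 1 + 1
10 + 2 + 2 + 2 + 1 + 1 + 1
9 + 5 + 1 + 1 + 1 + 1 + 1
9 + 4 + 2 + 1 + 1 + 1 + 1
9 + 3 + 3 + 1 + 1 + 1 + 1
9 + 3 + 2 + 2 + 1 + 1 + 1
9 + 2 + 2 + 2 + 2 + 1 + 1
8 + 6 + 1 + 1 + 1 + 1 + 1
…and 52 more, for 64 total.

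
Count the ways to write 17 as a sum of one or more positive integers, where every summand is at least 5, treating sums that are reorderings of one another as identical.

Listing the qualifying partitions of 17:
17
12, 5
11, 6
10, 7
9, 8
7, 5, 5
6, 6, 5

7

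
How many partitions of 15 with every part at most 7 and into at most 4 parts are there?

23

The partitions of 15 that satisfy the conditions:
1, 7, 7
2, 6, 7
1, 1, 6, 7
3, 5, 7
1, 2, 5, 7
4, 4, 7
1, 3, 4, 7
2, 2, 4, 7
2, 3, 3, 7
3, 6, 6
1, 2, 6, 6
4, 5, 6
1, 3, 5, 6
2, 2, 5, 6
1, 4, 4, 6
2, 3, 4, 6
3, 3, 3, 6
5, 5, 5
1, 4, 5, 5
2, 3, 5, 5
2, 4, 4, 5
3, 3, 4, 5
3, 4, 4, 4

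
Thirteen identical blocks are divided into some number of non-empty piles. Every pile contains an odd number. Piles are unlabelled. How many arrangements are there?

18

The partitions of 13 that satisfy the conditions:
13
1+1+11
1+3+9
1+1+1+1+9
1+5+7
3+3+7
1+1+1+3+7
1+1+1+1+1+1+7
3+5+5
1+1+1+5+5
1+1+3+3+5
1+1+1+1+1+3+5
1+1+1+1+1+1+1+1+5
1+3+3+3+3
1+1+1+1+3+3+3
1+1+1+1+1+1+1+3+3
1+1+1+1+1+1+1+1+1+1+3
1+1+1+1+1+1+1+1+1+1+1+1+1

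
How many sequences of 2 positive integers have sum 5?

4

Place 1 bars in the 4 internal gaps of a row of 5 dots: C(4,1) = 4.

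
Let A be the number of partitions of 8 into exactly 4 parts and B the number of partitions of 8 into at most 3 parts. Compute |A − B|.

Partitions of 8 into exactly 4 parts: 5.
Partitions of 8 into at most 3 parts: 10.
|5 − 10| = 5.

5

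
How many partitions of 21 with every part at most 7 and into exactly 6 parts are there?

51

A partial list (first 12 by largest part):
7+7+4+1+1+1
7+7+3+2+1+1
7+7+2+2+2+1
7+6+5+1+1+1
7+6+4+2+1+1
7+6+3+3+1+1
7+6+3+2+2+1
7+6+2+2+2+2
7+5+5+2+1+1
7+5+4+3+1+1
7+5+4+2+2+1
7+5+3+3+2+1
…and 39 more, for 51 total.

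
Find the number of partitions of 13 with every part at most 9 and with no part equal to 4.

64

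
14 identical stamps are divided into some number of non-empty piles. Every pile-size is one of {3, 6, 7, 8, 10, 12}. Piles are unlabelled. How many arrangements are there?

Listing the qualifying partitions of 14:
8,6
8,3,3
7,7

3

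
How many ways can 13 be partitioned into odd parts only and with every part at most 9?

The partitions of 13 that satisfy the conditions:
9 + 3 + 1
9 + 1 + 1 + 1 + 1
7 + 5 + 1
7 + 3 + 3
7 + 3 + 1 + 1 + 1
7 + 1 + 1 + 1 + 1 + 1 + 1
5 + 5 + 3
5 + 5 + 1 + 1 + 1
5 + 3 + 3 + 1 + 1
5 + 3 + 1 + 1 + 1 + 1 + 1
5 + 1 + 1 + 1 + 1 + 1 + 1 + 1 + 1
3 + 3 + 3 + 3 + 1
3 + 3 + 3 + 1 + 1 + 1 + 1
3 + 3 + 1 + 1 + 1 + 1 + 1 + 1 + 1
3 + 1 + 1 + 1 + 1 + 1 + 1 + 1 + 1 + 1 + 1
1 + 1 + 1 + 1 + 1 + 1 + 1 + 1 + 1 + 1 + 1 + 1 + 1

16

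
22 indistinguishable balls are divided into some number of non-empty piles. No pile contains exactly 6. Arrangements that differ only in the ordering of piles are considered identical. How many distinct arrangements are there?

771

A full systematic count gives 771.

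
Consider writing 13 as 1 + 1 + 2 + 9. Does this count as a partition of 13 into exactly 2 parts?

No

The parts sum to 13, and the condition 'there are exactly 2 summands' is violated.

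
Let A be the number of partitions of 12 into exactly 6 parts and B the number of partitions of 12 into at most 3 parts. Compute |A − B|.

Partitions of 12 into exactly 6 parts: 11.
Partitions of 12 into at most 3 parts: 19.
|11 − 19| = 8.

8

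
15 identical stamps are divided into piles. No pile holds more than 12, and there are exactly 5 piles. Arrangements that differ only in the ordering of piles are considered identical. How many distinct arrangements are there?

30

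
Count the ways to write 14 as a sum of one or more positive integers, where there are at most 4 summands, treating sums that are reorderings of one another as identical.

47

A partial list (first 12 by largest part):
14
13, 1
12, 2
12, 1, 1
11, 3
11, 2, 1
11, 1, 1, 1
10, 4
10, 3, 1
10, 2, 2
10, 2, 1, 1
9, 5
…and 35 more, for 47 total.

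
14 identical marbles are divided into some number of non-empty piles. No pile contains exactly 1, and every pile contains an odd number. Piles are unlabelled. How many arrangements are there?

Listing the qualifying partitions of 14:
11+3
9+5
7+7
5+3+3+3
Counting gives 4.

4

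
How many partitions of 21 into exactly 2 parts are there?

10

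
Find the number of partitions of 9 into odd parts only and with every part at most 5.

Listing the qualifying partitions of 9:
1 + 3 + 5
1 + 1 + 1 + 1 + 5
3 + 3 + 3
1 + 1 + 1 + 3 + 3
1 + 1 + 1 + 1 + 1 + 1 + 3
1 + 1 + 1 + 1 + 1 + 1 + 1 + 1 + 1

6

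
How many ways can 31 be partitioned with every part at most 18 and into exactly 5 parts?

374

There are 374 such partitions.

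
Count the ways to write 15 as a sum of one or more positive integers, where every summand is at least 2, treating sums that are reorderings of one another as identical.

41

A partial list (first 12 by largest part):
15
13 + 2
12 + 3
11 + 4
11 + 2 + 2
10 + 5
10 + 3 + 2
9 + 6
9 + 4 + 2
9 + 3 + 3
9 + 2 + 2 + 2
8 + 7
…and 29 more, for 41 total.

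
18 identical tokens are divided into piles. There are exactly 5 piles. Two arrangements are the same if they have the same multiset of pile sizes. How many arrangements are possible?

57

There are too many to list fully; the first 12 (by largest part) are:
14, 1, 1, 1, 1
13, 2, 1, 1, 1
12, 3, 1, 1, 1
12, 2, 2, 1, 1
11, 4, 1, 1, 1
11, 3, 2, 1, 1
11, 2, 2, 2, 1
10, 5, 1, 1, 1
10, 4, 2, 1, 1
10, 3, 3, 1, 1
10, 3, 2, 2, 1
10, 2, 2, 2, 2
…and 45 more, for 57 total.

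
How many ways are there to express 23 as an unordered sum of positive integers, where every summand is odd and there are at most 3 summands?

Enumerating:
23
21+1+1
19+3+1
17+5+1
17+3+3
15+7+1
15+5+3
13+9+1
13+7+3
13+5+5
11+11+1
11+9+3
11+7+5
9+9+5
9+7+7

15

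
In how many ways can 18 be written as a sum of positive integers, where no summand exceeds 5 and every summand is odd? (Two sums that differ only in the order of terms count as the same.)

Listing the qualifying partitions of 18:
5+5+5+3
5+5+5+1+1+1
5+5+3+3+1+1
5+5+3+1+1+1+1+1
5+5+1+1+1+1+1+1+1+1
5+3+3+3+3+1
5+3+3+3+1+1+1+1
5+3+3+1+1+1+1+1+1+1
5+3+1+1+1+1+1+1+1+1+1+1
5+1+1+1+1+1+1+1+1+1+1+1+1+1
3+3+3+3+3+3
3+3+3+3+3+1+1+1
3+3+3+3+1+1+1+1+1+1
3+3+3+1+1+1+1+1+1+1+1+1
3+3+1+1+1+1+1+1+1+1+1+1+1+1
3+1+1+1+1+1+1+1+1+1+1+1+1+1+1+1
1+1+1+1+1+1+1+1+1+1+1+1+1+1+1+1+1+1

17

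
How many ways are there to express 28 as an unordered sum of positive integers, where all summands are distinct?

222

Counting exhaustively, 222 partitions satisfy the conditions.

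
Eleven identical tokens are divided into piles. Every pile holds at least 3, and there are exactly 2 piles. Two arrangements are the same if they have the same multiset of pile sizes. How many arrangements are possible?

3

Listing the qualifying partitions of 11:
8+3
7+4
6+5
Counting gives 3.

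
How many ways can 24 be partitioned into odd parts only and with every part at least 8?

2

The partitions of 24 that satisfy the conditions:
15 + 9
13 + 11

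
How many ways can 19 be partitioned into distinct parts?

There are too many to list fully; the first 12 (by largest part) are:
19
18 + 1
17 + 2
16 + 3
16 + 2 + 1
15 + 4
15 + 3 + 1
14 + 5
14 + 4 + 1
14 + 3 + 2
13 + 6
13 + 5 + 1
…and 42 more, for 54 total.

54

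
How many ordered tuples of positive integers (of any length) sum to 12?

Each of the 11 gaps between 12 units is either a break or not: 2^11 = 2048.

2048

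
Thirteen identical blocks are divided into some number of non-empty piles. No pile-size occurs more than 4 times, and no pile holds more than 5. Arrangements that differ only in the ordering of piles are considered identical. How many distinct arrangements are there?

36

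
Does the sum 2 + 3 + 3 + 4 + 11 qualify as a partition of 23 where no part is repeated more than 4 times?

Yes

The parts sum to 23, and the condition 'no summand is used more than 4 times' holds.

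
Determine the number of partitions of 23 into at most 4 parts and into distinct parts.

Systematic enumeration (by largest part, then next-largest, …) yields 84.

84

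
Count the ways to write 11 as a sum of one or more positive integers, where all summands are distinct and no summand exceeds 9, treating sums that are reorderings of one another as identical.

Enumerating:
9 + 2
8 + 3
8 + 2 + 1
7 + 4
7 + 3 + 1
6 + 5
6 + 4 + 1
6 + 3 + 2
5 + 4 + 2
5 + 3 + 2 + 1

10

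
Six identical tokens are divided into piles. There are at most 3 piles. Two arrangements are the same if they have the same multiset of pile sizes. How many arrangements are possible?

Listing the qualifying partitions of 6:
6
1+5
2+4
1+1+4
3+3
1+2+3
2+2+2
That's 7 in total.

7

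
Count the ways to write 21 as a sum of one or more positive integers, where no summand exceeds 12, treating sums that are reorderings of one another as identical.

725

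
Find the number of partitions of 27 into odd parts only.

A full systematic count gives 192.

192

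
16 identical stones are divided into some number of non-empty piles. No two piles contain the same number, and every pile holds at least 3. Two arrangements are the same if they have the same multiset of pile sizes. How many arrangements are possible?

10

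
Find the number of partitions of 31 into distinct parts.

340

Enumerating by decreasing first part gives 340 partitions in all.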